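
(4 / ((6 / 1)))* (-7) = -14 / 3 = -4.67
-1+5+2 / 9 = 38 / 9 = 4.22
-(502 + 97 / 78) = -39253 / 78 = -503.24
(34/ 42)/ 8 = 17/ 168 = 0.10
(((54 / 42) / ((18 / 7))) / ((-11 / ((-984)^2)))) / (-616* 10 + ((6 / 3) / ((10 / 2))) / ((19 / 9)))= 22996080 / 3218501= 7.14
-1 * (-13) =13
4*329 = 1316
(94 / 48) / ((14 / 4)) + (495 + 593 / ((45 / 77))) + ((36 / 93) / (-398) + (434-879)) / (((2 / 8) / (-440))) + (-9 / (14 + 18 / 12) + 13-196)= 6098092022557 / 7772940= 784528.38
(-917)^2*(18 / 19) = 15136002 / 19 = 796631.68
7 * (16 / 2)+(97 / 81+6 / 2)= 4876 / 81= 60.20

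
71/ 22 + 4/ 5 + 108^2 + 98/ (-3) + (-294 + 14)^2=29711669/ 330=90035.36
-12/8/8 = -3/16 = -0.19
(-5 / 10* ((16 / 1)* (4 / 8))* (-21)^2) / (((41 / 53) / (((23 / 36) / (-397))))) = 59731 / 16277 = 3.67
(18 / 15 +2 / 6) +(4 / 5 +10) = 37 / 3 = 12.33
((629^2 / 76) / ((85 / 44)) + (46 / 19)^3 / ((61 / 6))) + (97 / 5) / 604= 681363863815 / 252712996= 2696.20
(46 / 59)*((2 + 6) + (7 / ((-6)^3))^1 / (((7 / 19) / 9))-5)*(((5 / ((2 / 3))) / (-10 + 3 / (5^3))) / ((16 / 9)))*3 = -2.18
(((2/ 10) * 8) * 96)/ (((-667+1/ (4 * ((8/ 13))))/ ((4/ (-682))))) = 49152/ 36369355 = 0.00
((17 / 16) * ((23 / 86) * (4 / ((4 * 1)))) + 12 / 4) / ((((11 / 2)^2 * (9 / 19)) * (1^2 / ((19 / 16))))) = 1631359 / 5993856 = 0.27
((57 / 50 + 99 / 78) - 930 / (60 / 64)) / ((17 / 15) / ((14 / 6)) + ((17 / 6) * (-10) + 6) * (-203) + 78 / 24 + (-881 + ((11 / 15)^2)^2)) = -18235683900 / 67383684199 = -0.27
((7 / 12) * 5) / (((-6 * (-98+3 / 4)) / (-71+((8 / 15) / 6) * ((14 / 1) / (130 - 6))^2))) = -10746211 / 30280149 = -0.35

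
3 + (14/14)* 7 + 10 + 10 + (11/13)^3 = 30.61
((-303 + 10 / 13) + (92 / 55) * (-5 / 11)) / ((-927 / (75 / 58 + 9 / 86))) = 276907505 / 606113079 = 0.46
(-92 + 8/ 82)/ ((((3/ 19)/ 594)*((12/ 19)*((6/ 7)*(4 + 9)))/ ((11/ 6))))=-48005419/ 533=-90066.45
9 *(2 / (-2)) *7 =-63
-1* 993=-993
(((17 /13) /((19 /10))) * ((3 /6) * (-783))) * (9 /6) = -199665 /494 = -404.18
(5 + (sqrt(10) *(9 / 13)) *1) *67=603 *sqrt(10) / 13 + 335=481.68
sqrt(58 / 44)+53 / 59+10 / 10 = sqrt(638) / 22+112 / 59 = 3.05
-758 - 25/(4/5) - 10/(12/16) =-9631/12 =-802.58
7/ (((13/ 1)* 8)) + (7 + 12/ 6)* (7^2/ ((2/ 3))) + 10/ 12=206669/ 312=662.40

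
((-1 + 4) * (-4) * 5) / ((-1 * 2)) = 30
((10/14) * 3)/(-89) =-15/623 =-0.02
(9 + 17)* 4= 104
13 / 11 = 1.18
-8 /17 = -0.47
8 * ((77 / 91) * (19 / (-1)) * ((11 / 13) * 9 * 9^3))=-120669912 / 169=-714023.15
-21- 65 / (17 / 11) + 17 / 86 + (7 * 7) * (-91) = -6610961 / 1462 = -4521.86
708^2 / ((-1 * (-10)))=250632 / 5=50126.40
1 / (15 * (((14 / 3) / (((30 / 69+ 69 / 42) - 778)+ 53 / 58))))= -11.07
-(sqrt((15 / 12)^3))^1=-5 * sqrt(5) / 8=-1.40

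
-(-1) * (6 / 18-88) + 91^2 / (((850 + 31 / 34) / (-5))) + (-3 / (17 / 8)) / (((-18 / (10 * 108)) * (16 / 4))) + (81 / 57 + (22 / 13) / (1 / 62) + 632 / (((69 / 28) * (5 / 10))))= 201221638338 / 399152741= 504.12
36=36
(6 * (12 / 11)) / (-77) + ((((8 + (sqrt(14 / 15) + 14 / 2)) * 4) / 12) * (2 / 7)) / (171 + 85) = -0.08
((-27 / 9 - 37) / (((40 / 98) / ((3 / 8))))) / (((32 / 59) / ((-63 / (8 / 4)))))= 546399 / 256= 2134.37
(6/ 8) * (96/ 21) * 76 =1824/ 7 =260.57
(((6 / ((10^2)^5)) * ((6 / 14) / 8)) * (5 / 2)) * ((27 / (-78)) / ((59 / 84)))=-0.00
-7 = -7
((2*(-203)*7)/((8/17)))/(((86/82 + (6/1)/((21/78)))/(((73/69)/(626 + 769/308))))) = -38970724639/89450576661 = -0.44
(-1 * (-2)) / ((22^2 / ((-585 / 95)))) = -117 / 4598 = -0.03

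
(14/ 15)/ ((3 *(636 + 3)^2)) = 14/ 18374445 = 0.00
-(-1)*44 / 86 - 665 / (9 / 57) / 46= -540269 / 5934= -91.05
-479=-479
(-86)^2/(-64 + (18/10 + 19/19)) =-18490/153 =-120.85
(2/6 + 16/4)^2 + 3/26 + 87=24779/234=105.89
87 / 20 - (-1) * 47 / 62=3167 / 620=5.11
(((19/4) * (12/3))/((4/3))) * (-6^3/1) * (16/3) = -16416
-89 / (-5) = 89 / 5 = 17.80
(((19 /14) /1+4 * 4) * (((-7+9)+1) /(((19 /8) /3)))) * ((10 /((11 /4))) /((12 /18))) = 524880 /1463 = 358.77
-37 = -37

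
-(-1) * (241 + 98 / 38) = 4628 / 19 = 243.58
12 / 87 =4 / 29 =0.14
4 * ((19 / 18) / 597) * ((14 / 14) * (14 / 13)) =532 / 69849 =0.01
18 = 18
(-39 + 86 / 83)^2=9928801 / 6889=1441.25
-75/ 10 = -15/ 2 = -7.50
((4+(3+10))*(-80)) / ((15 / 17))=-4624 / 3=-1541.33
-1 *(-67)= 67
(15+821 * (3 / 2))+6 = 2505 / 2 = 1252.50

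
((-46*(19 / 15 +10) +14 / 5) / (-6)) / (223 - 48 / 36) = 3866 / 9975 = 0.39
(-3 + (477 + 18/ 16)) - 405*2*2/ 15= 2937/ 8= 367.12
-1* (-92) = 92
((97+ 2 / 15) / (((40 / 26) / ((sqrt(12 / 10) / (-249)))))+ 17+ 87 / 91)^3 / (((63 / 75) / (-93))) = -104890996829144825647 / 163527544498500+ 1682446262436522579887 * sqrt(30) / 309776185309500000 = -611679.36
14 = 14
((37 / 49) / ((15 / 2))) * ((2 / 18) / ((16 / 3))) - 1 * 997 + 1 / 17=-298962091 / 299880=-996.94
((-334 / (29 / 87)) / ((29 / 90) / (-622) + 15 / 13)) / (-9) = 96.53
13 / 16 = 0.81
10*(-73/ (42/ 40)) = -14600/ 21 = -695.24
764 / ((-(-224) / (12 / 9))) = 191 / 42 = 4.55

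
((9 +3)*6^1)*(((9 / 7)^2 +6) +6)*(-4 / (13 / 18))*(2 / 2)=-3468096 / 637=-5444.42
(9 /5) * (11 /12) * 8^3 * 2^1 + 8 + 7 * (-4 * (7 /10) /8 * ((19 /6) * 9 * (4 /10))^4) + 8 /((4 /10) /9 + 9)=-201877287943 /5087500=-39681.04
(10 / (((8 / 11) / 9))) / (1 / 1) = 495 / 4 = 123.75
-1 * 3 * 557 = -1671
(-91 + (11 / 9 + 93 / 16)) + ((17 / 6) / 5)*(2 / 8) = -83.82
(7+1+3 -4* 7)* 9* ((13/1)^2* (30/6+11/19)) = -2740842/19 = -144254.84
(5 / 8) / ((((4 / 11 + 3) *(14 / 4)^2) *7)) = 55 / 25382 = 0.00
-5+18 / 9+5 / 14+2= -9 / 14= -0.64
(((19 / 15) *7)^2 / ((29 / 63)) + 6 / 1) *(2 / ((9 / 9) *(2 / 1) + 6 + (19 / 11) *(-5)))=-2819806 / 5075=-555.63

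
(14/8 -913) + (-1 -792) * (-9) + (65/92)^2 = 52698973/8464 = 6226.25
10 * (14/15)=28/3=9.33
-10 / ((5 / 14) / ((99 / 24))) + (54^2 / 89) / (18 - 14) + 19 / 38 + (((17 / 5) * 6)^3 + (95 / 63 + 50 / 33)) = 64651975441 / 7709625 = 8385.88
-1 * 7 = -7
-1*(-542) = 542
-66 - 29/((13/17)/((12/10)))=-7248/65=-111.51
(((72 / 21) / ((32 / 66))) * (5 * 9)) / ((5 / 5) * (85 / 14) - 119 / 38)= 84645 / 782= 108.24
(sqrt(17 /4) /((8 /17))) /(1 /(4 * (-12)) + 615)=51 * sqrt(17) /29519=0.01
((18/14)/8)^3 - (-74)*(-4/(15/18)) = -311890371/878080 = -355.20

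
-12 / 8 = -3 / 2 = -1.50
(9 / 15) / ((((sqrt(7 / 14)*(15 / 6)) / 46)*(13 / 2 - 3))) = 552*sqrt(2) / 175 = 4.46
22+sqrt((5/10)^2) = 45/2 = 22.50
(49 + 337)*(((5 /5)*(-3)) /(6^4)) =-193 /216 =-0.89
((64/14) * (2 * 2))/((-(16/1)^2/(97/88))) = -97/1232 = -0.08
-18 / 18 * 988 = -988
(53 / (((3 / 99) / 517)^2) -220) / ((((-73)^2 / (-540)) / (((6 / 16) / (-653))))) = 6247983192165 / 6959674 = 897740.78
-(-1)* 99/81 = 11/9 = 1.22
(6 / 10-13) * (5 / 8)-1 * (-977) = 3877 / 4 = 969.25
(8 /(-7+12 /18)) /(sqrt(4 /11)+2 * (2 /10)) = 330 /133 - 150 * sqrt(11) /133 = -1.26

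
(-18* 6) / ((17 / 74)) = -7992 / 17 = -470.12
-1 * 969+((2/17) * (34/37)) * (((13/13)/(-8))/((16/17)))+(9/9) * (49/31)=-35508687/36704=-967.43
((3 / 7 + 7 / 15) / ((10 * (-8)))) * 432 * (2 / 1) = -1692 / 175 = -9.67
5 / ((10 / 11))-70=-129 / 2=-64.50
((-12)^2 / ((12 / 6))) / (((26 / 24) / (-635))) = -548640 / 13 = -42203.08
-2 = -2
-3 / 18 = -1 / 6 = -0.17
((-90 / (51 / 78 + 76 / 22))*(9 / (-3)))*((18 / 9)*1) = 30888 / 235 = 131.44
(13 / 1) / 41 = 13 / 41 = 0.32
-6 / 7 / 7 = -0.12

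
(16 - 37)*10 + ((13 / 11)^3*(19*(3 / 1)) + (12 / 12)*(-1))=-155612 / 1331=-116.91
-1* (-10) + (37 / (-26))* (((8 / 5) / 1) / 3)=1802 / 195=9.24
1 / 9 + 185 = 1666 / 9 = 185.11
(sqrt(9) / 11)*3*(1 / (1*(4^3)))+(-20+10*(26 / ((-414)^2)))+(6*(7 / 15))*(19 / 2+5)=3109223693 / 150828480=20.61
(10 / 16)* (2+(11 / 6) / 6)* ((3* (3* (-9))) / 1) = -3735 / 32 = -116.72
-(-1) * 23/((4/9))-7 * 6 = 39/4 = 9.75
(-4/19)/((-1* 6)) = 2/57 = 0.04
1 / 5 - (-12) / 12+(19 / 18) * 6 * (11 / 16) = 1333 / 240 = 5.55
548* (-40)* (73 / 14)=-800080 / 7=-114297.14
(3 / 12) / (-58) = -1 / 232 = -0.00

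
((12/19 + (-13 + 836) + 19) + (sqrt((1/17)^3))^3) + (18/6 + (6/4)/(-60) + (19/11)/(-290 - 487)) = 845.60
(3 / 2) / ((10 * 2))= 3 / 40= 0.08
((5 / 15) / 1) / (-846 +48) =-1 / 2394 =-0.00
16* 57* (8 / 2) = 3648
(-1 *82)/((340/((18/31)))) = -369/2635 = -0.14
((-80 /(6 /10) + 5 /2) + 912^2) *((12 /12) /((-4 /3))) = -4989679 /8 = -623709.88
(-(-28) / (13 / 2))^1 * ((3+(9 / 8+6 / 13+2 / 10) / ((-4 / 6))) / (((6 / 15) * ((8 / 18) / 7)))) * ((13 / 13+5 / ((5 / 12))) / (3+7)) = 146853 / 2080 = 70.60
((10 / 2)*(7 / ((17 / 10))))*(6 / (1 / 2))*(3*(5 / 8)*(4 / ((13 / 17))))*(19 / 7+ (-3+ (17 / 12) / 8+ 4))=9429.09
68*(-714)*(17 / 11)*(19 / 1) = -15682296 / 11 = -1425663.27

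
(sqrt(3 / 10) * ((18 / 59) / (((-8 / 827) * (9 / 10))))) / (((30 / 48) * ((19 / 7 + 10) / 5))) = -11578 * sqrt(30) / 5251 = -12.08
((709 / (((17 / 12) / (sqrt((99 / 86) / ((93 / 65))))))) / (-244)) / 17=-2127 * sqrt(5718570) / 46998914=-0.11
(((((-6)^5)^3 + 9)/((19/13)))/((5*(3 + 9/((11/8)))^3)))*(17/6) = -15367264821707513/73316250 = -209602439.05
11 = 11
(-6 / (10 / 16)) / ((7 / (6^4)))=-62208 / 35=-1777.37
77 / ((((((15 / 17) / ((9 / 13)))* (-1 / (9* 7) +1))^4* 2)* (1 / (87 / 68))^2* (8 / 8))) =214918742021589837 / 8440538649920000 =25.46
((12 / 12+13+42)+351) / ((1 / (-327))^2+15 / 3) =81.40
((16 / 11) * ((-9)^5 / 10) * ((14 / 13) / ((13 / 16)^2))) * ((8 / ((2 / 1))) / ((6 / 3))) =-3386105856 / 120835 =-28022.56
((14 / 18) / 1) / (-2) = -7 / 18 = -0.39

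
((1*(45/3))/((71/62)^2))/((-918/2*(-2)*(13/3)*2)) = 4805/3342183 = 0.00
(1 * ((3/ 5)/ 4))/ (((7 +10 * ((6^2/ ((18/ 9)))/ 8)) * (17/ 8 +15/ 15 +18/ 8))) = 12/ 12685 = 0.00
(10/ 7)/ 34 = 5/ 119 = 0.04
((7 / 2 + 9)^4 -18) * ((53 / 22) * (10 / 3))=103439305 / 528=195907.77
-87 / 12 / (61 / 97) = -2813 / 244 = -11.53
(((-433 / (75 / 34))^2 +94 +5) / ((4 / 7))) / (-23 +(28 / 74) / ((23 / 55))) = -3059.61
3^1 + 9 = 12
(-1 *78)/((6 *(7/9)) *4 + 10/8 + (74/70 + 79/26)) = -425880/131107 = -3.25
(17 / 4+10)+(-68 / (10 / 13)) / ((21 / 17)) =-24071 / 420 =-57.31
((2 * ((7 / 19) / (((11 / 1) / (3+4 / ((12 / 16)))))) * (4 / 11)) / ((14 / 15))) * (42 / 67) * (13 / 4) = 68250 / 154033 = 0.44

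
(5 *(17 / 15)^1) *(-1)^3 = -17 / 3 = -5.67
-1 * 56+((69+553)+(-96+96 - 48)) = 518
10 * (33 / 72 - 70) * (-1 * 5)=41725 / 12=3477.08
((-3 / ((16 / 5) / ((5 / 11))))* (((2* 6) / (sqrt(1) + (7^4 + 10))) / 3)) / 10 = -5 / 70752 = -0.00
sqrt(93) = 9.64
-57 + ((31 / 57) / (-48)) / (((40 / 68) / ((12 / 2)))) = -260447 / 4560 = -57.12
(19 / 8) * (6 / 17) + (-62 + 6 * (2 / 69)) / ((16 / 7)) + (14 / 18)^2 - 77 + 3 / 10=-129605003 / 1266840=-102.31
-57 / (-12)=19 / 4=4.75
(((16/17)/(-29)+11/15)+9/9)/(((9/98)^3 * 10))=5919156488/26954775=219.60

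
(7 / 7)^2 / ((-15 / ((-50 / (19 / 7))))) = 70 / 57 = 1.23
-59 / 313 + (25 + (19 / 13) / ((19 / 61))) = 120051 / 4069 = 29.50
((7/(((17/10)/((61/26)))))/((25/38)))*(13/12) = 8113/510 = 15.91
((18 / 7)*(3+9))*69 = 14904 / 7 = 2129.14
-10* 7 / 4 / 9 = -1.94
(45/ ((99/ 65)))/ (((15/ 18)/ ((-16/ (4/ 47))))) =-6665.45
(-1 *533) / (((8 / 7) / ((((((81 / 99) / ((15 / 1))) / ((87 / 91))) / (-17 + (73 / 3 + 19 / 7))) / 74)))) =-0.04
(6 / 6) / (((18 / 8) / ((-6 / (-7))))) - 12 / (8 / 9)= -551 / 42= -13.12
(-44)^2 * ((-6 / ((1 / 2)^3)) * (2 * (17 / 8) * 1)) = -394944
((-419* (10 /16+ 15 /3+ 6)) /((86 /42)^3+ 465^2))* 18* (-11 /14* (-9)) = -45934026831 /16020313856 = -2.87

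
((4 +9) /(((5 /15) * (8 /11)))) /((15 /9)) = 1287 /40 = 32.18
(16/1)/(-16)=-1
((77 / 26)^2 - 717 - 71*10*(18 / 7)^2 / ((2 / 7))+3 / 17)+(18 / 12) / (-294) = -2412845490 / 140777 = -17139.49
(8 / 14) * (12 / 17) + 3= 3.40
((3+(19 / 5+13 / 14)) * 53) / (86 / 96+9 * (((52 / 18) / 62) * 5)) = 21332712 / 155855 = 136.88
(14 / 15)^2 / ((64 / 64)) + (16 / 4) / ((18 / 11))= 746 / 225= 3.32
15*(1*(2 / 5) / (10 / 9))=27 / 5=5.40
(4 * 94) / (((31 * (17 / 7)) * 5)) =2632 / 2635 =1.00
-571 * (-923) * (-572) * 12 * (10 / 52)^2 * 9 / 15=-80271180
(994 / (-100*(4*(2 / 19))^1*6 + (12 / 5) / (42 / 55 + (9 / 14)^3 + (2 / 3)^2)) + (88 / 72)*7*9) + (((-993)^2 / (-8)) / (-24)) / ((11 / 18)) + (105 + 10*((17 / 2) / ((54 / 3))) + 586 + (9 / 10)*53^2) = 18430688262842983 / 1575179765280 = 11700.69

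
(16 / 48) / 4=1 / 12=0.08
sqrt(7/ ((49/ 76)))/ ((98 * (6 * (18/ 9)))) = sqrt(133)/ 4116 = 0.00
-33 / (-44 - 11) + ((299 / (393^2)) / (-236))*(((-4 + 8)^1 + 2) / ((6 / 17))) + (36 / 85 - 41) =-123857409727 / 3098246940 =-39.98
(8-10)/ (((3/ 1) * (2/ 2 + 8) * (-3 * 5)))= 2/ 405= 0.00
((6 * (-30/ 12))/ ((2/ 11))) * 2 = -165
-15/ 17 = -0.88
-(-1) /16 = 1 /16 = 0.06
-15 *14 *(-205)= 43050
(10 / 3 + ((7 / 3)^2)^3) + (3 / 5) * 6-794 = -2280613 / 3645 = -625.68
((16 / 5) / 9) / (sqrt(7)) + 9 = 16*sqrt(7) / 315 + 9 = 9.13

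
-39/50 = -0.78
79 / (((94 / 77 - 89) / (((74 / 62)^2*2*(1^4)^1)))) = -16655254 / 6495399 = -2.56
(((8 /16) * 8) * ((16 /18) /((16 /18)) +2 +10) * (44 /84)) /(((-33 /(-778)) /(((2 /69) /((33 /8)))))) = 647296 /143451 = 4.51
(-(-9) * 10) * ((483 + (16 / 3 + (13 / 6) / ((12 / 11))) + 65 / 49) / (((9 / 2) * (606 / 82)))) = 355578035 / 267246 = 1330.53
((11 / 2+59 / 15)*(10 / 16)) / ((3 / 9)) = 283 / 16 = 17.69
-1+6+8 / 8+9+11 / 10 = 161 / 10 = 16.10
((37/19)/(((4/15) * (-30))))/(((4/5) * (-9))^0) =-37/152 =-0.24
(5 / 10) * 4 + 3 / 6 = 5 / 2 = 2.50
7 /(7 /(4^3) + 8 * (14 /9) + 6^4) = 4032 /753727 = 0.01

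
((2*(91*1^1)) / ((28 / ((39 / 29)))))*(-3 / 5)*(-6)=4563 / 145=31.47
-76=-76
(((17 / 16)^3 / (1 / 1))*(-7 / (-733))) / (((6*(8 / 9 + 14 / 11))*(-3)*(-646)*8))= 22253 / 390644105216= 0.00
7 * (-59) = -413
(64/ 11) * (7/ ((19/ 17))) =7616/ 209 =36.44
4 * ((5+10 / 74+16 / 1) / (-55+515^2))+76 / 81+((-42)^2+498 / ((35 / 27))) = 2149.11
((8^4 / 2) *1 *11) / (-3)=-22528 / 3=-7509.33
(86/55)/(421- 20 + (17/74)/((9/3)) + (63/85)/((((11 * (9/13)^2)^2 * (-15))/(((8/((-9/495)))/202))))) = 23897322756/6129781294877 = 0.00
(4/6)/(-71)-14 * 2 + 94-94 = -5966/213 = -28.01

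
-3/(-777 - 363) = 1/380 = 0.00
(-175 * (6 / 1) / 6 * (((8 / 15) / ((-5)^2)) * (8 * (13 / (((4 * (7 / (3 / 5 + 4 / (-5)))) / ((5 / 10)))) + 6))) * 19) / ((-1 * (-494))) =-6668 / 975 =-6.84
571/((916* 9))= 0.07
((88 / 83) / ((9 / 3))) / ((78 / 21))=308 / 3237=0.10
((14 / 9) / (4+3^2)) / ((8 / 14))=49 / 234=0.21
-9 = -9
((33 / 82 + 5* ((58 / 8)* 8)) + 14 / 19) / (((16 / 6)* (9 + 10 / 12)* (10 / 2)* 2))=816471 / 735376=1.11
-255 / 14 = -18.21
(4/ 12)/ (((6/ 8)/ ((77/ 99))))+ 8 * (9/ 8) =757/ 81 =9.35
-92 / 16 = -23 / 4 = -5.75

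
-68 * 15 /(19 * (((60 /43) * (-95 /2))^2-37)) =-1885980 /153027653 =-0.01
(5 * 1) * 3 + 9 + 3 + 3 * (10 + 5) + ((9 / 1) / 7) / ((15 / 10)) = 510 / 7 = 72.86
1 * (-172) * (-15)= 2580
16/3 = 5.33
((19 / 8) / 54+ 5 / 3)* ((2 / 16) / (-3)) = -739 / 10368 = -0.07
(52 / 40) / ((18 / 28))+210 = 9541 / 45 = 212.02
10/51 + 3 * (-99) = -15137/51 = -296.80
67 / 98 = 0.68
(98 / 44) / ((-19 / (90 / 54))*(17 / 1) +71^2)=245 / 533192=0.00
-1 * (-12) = 12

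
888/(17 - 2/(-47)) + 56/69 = 108320/2047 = 52.92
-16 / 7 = -2.29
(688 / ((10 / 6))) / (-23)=-2064 / 115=-17.95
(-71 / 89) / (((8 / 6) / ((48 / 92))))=-639 / 2047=-0.31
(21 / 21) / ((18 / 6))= 1 / 3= 0.33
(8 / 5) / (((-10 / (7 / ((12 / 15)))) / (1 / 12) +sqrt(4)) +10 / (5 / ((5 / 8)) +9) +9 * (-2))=-476 / 8665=-0.05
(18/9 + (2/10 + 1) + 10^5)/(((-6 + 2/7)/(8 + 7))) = -1312542/5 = -262508.40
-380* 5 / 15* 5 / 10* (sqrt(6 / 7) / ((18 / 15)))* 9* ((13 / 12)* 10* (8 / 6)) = -61750* sqrt(42) / 63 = -6352.15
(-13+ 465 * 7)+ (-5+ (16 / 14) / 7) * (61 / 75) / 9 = 35738231 / 11025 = 3241.56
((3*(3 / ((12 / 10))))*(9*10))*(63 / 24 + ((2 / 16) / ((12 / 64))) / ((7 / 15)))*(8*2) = 306450 / 7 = 43778.57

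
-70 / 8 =-35 / 4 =-8.75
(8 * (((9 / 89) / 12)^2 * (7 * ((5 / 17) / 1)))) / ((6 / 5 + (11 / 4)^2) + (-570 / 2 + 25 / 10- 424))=-12600 / 7516419083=-0.00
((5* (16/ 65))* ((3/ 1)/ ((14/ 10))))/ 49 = 240/ 4459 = 0.05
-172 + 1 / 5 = -859 / 5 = -171.80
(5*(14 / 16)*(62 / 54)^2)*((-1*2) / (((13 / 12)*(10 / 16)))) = -53816 / 3159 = -17.04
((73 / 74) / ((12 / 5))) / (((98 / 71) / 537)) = 159.91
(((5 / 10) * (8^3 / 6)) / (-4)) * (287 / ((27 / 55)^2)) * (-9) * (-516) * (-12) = 19113740800 / 27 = 707916325.93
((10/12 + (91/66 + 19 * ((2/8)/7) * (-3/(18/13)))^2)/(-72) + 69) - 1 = 67.99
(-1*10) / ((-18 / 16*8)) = 1.11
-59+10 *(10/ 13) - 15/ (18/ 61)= -7967/ 78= -102.14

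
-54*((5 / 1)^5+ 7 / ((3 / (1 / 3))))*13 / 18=-121905.33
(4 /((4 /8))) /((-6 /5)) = -20 /3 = -6.67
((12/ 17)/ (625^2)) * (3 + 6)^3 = 8748/ 6640625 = 0.00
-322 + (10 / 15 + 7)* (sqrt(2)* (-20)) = -322 - 460* sqrt(2) / 3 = -538.85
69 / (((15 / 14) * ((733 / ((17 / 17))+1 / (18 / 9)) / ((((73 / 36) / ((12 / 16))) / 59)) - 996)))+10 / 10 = 11004587 / 10957575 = 1.00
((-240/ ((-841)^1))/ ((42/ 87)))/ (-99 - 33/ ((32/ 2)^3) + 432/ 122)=-0.01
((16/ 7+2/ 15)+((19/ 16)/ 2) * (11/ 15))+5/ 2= 5997/ 1120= 5.35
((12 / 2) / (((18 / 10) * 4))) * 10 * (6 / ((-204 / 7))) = -175 / 102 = -1.72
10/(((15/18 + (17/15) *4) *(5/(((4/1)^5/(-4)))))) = -15360/161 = -95.40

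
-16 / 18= -8 / 9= -0.89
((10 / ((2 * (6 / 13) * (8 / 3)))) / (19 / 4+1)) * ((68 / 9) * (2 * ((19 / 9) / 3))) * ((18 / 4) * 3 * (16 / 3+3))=524875 / 621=845.21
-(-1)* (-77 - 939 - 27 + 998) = -45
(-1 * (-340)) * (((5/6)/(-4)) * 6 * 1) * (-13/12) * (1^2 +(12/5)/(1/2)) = 32045/12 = 2670.42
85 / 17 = 5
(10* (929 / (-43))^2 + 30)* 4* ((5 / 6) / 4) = 21714700 / 5547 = 3914.67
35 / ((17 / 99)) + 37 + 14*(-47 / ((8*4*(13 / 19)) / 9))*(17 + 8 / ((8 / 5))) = -10094657 / 1768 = -5709.65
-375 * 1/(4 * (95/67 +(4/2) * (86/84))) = -27.05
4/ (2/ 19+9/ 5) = 380/ 181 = 2.10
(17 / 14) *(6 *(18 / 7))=918 / 49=18.73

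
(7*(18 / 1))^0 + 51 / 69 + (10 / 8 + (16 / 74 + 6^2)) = 133455 / 3404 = 39.21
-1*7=-7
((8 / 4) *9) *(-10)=-180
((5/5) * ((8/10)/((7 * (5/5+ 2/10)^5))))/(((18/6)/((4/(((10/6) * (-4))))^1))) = -125/13608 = -0.01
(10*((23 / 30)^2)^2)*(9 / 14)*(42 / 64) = 1.46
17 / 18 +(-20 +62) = 773 / 18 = 42.94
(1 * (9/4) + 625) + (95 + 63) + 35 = 3281/4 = 820.25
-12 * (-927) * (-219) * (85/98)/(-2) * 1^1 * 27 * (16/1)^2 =357822593280/49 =7302501903.67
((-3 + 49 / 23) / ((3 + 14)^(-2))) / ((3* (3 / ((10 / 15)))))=-11560 / 621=-18.62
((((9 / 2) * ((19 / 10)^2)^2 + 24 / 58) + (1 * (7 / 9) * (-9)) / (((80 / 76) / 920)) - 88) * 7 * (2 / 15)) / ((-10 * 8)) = 24956583533 / 348000000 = 71.71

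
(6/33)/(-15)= -2/165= -0.01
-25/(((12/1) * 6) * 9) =-25/648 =-0.04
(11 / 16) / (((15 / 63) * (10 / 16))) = 4.62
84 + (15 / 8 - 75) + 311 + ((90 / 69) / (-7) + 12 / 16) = 415301 / 1288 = 322.44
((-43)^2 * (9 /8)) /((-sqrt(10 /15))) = -16641 * sqrt(6) /16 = -2547.62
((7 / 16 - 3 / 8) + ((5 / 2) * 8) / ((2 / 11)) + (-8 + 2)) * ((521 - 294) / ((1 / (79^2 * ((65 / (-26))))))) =-11794085775 / 32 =-368565180.47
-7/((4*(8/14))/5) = -245/16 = -15.31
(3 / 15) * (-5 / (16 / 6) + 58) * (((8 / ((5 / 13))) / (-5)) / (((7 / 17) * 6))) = -99229 / 5250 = -18.90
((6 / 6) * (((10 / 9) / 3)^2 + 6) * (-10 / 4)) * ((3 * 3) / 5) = -27.62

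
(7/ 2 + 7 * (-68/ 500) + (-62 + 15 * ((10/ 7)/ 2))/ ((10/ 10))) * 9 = -438.64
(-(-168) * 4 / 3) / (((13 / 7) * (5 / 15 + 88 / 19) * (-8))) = -11172 / 3679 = -3.04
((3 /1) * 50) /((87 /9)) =450 /29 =15.52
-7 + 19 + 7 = 19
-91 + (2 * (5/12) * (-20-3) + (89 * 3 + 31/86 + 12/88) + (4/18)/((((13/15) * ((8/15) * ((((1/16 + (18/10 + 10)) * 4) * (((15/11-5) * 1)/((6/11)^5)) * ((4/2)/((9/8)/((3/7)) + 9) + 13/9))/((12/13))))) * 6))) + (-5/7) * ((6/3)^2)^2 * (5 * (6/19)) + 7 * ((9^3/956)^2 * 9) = 2921253407329829516032453/16605705647983852191792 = 175.92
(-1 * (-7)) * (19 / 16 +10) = 1253 / 16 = 78.31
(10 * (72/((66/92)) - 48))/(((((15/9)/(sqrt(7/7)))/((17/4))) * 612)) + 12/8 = 81/22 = 3.68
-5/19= -0.26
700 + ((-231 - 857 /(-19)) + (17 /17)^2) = 9787 /19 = 515.11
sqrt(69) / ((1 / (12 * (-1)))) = -12 * sqrt(69) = -99.68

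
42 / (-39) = -14 / 13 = -1.08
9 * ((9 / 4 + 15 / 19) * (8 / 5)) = 4158 / 95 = 43.77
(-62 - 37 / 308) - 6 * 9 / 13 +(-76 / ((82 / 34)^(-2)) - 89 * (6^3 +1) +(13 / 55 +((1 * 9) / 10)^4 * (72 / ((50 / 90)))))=-71367847027227 / 3616112500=-19736.07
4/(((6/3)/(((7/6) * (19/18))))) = 133/54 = 2.46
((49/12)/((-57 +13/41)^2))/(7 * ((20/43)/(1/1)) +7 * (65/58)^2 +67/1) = 60790003/3781025665968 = 0.00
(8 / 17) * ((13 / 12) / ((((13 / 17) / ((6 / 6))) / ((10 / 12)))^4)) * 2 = 3070625 / 2135484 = 1.44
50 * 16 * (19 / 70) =1520 / 7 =217.14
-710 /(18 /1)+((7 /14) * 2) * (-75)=-1030 /9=-114.44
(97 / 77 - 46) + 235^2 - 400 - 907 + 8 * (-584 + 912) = 4350289 / 77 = 56497.26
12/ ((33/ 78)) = 312/ 11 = 28.36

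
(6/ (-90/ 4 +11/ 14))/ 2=-21/ 152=-0.14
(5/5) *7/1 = 7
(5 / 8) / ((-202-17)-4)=-5 / 1784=-0.00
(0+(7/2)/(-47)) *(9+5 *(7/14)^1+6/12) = -0.89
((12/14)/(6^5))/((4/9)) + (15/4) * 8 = 120961/4032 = 30.00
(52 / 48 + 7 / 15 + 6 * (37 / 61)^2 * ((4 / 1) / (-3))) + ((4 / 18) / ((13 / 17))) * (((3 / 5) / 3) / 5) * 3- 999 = -1000.36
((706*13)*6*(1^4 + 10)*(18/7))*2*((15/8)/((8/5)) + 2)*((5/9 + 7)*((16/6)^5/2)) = 407734632448/81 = 5033760894.42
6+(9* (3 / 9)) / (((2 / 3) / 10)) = 51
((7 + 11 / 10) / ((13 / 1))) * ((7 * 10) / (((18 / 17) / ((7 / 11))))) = 7497 / 286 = 26.21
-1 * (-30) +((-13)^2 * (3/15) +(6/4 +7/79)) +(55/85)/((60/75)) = 1778063/26860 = 66.20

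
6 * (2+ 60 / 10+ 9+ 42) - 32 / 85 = 30058 / 85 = 353.62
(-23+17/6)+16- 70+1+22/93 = -13565/186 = -72.93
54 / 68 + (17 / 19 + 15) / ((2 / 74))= 380429 / 646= 588.90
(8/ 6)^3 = 64/ 27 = 2.37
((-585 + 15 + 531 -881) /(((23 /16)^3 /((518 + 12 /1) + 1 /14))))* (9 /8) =-683919360 /3703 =-184693.32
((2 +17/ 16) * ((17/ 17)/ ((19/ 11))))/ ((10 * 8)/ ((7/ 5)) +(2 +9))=3773/ 145008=0.03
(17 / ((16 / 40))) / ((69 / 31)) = 2635 / 138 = 19.09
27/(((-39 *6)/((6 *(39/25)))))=-27/25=-1.08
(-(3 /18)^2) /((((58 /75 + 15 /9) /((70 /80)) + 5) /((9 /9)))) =-175 /49068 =-0.00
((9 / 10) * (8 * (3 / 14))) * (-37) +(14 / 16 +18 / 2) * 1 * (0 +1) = -13219 / 280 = -47.21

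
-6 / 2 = -3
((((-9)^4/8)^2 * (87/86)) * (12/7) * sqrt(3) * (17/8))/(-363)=-63666100359 * sqrt(3)/9323776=-11827.07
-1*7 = -7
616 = 616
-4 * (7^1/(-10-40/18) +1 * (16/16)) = -94/55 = -1.71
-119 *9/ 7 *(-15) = 2295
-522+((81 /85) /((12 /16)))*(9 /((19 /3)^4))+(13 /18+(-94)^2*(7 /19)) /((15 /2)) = -87.85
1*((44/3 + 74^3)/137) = 1215716/411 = 2957.95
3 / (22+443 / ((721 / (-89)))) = -721 / 7855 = -0.09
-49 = -49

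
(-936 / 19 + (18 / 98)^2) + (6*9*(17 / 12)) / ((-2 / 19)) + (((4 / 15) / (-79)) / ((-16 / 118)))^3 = -775.98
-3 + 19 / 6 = 1 / 6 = 0.17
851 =851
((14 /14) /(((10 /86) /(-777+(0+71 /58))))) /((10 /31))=-11995667 /580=-20682.18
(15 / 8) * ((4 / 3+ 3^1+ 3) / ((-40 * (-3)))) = 11 / 96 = 0.11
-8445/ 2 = -4222.50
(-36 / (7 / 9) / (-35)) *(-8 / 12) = -216 / 245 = -0.88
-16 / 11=-1.45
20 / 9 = 2.22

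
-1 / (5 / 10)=-2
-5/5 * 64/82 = -32/41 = -0.78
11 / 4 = 2.75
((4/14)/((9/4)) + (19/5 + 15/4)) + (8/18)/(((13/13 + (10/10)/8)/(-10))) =42257/11340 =3.73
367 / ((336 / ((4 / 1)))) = 367 / 84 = 4.37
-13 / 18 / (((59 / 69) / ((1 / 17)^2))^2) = -6877 / 581473202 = -0.00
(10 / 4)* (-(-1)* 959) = 4795 / 2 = 2397.50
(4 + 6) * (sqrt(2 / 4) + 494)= 4947.07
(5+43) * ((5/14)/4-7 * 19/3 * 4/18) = -29522/63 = -468.60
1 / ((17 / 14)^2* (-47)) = -196 / 13583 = -0.01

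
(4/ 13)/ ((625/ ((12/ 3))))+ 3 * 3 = 73141/ 8125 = 9.00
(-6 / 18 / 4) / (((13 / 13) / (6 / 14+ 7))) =-13 / 21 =-0.62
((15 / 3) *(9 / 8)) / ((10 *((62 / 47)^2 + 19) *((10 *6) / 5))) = 6627 / 2932160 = 0.00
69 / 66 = 23 / 22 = 1.05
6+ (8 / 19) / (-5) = 562 / 95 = 5.92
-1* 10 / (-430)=1 / 43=0.02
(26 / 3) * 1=26 / 3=8.67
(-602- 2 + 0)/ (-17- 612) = 604/ 629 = 0.96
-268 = -268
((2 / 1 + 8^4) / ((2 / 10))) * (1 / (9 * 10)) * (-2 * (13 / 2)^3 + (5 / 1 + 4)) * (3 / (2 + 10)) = -1475963 / 48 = -30749.23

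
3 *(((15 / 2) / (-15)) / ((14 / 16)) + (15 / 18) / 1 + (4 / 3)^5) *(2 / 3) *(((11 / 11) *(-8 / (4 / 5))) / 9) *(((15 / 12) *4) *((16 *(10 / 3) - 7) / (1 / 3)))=-105827650 / 15309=-6912.77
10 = 10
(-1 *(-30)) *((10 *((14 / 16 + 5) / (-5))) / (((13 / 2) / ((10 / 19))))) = -7050 / 247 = -28.54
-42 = -42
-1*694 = -694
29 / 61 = 0.48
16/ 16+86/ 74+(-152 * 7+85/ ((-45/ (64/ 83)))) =-1063.29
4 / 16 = 1 / 4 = 0.25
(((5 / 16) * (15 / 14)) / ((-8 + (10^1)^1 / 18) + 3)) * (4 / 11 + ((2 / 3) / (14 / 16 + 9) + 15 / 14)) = -2467845 / 21801472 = -0.11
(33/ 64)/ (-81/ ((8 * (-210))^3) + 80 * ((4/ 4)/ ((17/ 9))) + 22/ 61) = 93902424000/ 7778735107111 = 0.01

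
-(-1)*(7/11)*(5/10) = 0.32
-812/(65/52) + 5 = -3223/5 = -644.60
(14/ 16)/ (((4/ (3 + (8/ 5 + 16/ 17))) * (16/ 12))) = 9891/ 10880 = 0.91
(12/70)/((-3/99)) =-198/35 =-5.66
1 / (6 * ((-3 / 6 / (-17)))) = 17 / 3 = 5.67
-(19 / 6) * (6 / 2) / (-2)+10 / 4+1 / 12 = 22 / 3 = 7.33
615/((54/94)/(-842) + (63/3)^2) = 8112670/5817369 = 1.39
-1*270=-270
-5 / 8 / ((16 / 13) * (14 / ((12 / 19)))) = -195 / 8512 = -0.02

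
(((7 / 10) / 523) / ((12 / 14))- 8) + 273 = 8315749 / 31380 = 265.00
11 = 11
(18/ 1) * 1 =18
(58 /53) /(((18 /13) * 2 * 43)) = 377 /41022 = 0.01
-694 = -694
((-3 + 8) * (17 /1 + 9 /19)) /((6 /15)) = 4150 /19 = 218.42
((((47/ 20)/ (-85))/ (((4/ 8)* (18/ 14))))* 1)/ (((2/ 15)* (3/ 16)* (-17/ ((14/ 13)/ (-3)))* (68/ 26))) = -9212/ 663255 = -0.01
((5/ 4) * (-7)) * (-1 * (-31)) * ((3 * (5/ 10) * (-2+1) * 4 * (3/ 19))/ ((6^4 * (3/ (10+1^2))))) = 11935/ 16416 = 0.73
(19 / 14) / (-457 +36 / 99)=-209 / 70322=-0.00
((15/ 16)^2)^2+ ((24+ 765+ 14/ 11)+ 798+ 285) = 1874.05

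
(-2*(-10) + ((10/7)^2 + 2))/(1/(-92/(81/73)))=-7911448/3969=-1993.31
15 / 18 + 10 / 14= 65 / 42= 1.55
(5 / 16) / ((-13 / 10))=-25 / 104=-0.24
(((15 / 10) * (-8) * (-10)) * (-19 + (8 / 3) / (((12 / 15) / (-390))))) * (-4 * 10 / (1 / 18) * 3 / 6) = 56980800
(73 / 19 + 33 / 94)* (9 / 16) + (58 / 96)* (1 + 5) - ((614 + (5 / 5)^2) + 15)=-17831891 / 28576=-624.02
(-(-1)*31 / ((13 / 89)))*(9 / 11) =173.64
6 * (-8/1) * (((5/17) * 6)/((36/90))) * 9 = -1905.88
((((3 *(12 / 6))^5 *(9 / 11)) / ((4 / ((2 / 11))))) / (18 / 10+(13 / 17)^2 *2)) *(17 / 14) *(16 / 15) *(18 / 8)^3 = 5221939266 / 3634477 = 1436.78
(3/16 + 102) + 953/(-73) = 104107/1168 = 89.13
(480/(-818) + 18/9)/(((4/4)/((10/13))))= 1.09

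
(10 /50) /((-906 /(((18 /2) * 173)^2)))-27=-848853 /1510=-562.15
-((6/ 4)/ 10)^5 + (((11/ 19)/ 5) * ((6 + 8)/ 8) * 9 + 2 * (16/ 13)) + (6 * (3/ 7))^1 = 37936059853/ 5532800000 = 6.86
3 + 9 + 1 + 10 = 23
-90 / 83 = -1.08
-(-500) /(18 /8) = 2000 /9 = 222.22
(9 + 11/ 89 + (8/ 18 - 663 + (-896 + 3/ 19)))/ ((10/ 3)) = -11789201/ 25365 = -464.78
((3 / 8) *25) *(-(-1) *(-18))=-675 / 4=-168.75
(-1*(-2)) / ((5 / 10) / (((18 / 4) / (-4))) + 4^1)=9 / 16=0.56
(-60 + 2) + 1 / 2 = -115 / 2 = -57.50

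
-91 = -91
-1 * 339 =-339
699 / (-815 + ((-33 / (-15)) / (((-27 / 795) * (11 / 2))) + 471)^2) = 0.00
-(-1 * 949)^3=854670349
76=76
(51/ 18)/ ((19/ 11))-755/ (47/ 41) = -656.98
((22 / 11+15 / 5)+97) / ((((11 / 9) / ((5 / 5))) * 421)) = 918 / 4631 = 0.20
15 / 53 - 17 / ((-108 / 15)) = 5045 / 1908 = 2.64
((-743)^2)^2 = 304758098401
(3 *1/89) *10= 0.34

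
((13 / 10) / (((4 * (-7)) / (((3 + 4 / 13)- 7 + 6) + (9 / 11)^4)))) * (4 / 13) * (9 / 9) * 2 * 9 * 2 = -9441414 / 6661655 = -1.42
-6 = -6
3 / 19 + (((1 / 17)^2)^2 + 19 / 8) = 32155737 / 12695192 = 2.53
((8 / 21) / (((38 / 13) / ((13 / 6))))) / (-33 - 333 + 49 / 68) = -22984 / 29732283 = -0.00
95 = 95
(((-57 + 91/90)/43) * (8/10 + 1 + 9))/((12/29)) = -146131/4300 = -33.98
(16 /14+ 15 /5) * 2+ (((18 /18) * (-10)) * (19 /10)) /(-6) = 481 /42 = 11.45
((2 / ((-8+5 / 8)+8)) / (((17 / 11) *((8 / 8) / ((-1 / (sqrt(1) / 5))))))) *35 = -6160 / 17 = -362.35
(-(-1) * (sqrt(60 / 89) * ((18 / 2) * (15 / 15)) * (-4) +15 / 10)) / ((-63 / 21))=-1 / 2 +24 * sqrt(1335) / 89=9.35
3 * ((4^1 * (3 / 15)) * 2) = 24 / 5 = 4.80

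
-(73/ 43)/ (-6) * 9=219/ 86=2.55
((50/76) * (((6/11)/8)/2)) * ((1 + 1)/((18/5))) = 125/10032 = 0.01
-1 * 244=-244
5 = 5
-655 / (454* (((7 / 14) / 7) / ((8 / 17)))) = -36680 / 3859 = -9.51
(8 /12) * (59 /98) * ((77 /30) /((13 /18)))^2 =21417 /4225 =5.07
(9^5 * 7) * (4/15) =551124/5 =110224.80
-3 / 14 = -0.21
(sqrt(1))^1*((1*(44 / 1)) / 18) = 22 / 9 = 2.44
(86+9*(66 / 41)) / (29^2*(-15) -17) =-515 / 64739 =-0.01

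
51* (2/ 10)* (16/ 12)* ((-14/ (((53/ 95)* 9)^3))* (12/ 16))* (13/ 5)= -106108730/ 36177111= -2.93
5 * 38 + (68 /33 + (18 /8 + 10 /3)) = 26089 /132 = 197.64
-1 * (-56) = 56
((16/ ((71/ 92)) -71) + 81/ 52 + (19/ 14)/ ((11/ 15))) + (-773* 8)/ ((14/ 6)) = -766755163/ 284284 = -2697.14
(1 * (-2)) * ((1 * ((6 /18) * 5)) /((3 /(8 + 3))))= -12.22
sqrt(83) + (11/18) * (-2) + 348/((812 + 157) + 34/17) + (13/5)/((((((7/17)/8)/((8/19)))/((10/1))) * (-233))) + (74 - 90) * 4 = -17813168537/270812871 + sqrt(83) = -56.67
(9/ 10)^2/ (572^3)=81/ 18714924800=0.00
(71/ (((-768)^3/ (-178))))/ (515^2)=6319/ 60071451033600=0.00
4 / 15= 0.27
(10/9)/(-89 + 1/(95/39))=-475/37872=-0.01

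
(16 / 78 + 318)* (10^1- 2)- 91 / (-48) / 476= 36005603 / 14144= 2545.65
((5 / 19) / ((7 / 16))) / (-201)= -80 / 26733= -0.00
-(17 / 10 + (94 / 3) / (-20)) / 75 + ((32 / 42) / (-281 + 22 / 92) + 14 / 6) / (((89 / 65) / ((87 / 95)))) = 5950738637 / 3821871375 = 1.56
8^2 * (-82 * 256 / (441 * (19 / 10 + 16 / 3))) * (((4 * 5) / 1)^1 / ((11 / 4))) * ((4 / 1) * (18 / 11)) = -25794969600 / 1286593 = -20049.05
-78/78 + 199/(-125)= -324/125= -2.59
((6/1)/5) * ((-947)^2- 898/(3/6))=5370078/5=1074015.60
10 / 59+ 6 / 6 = 69 / 59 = 1.17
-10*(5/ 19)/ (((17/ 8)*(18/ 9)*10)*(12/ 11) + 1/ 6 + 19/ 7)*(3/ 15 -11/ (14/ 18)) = 322080/ 432269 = 0.75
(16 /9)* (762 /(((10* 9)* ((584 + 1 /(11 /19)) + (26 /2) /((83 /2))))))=1855216 /72232425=0.03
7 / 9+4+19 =214 / 9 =23.78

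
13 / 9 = 1.44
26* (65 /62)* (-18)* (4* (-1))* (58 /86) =1764360 /1333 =1323.60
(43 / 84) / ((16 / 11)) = 473 / 1344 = 0.35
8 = 8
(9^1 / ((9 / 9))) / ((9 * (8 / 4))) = 1 / 2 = 0.50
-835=-835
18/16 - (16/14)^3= -1009/2744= -0.37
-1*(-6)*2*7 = 84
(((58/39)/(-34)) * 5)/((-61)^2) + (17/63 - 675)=-34956074273/51807483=-674.73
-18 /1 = -18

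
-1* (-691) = 691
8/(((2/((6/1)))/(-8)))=-192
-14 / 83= -0.17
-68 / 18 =-34 / 9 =-3.78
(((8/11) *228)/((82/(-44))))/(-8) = 456/41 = 11.12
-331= -331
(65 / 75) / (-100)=-13 / 1500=-0.01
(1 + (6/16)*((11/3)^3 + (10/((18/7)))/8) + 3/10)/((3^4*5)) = 57509/1166400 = 0.05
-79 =-79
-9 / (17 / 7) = -63 / 17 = -3.71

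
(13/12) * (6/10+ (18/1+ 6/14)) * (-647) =-933621/70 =-13337.44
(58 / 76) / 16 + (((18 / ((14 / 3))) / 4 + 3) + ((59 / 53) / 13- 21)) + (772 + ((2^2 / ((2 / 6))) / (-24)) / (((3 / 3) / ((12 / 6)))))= 2211303779 / 2932384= 754.10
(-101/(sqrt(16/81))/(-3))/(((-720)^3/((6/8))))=-101/663552000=-0.00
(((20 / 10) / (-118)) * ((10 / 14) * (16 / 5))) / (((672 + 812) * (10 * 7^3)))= -0.00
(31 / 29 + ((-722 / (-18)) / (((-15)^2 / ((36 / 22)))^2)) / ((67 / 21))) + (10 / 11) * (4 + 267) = 109073068757 / 440818125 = 247.43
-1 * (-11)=11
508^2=258064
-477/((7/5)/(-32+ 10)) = 52470/7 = 7495.71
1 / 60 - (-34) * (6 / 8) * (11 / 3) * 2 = 187.02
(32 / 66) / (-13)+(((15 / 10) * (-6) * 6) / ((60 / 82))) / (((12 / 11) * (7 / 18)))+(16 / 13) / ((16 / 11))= -5199643 / 30030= -173.15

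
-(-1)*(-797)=-797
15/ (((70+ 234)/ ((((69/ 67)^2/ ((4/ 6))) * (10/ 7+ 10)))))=1071225/ 1194074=0.90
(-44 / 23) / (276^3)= -11 / 120891312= -0.00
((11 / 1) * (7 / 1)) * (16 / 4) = 308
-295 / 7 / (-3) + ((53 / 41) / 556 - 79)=-31092631 / 478716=-64.95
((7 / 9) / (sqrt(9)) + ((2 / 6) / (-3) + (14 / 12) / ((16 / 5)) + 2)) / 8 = 2171 / 6912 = 0.31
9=9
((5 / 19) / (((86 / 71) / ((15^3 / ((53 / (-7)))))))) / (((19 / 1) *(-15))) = 0.34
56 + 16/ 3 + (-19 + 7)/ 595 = 109444/ 1785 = 61.31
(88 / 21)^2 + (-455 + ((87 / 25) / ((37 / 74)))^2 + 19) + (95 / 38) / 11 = -369.77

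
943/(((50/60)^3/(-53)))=-10795464/125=-86363.71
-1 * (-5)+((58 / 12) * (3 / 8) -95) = -1411 / 16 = -88.19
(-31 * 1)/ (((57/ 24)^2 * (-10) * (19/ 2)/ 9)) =17856/ 34295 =0.52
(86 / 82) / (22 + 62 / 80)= 1720 / 37351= 0.05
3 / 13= 0.23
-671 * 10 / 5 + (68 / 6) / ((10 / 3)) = -6693 / 5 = -1338.60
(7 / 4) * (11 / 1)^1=77 / 4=19.25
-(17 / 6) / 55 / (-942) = 17 / 310860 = 0.00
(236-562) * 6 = -1956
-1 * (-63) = 63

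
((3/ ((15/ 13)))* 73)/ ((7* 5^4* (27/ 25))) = 949/ 23625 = 0.04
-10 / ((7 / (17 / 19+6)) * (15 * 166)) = -131 / 33117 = -0.00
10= 10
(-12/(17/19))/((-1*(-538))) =-114/4573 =-0.02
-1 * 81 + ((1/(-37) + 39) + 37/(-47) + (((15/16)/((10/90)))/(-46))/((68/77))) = -3744350697/87033472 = -43.02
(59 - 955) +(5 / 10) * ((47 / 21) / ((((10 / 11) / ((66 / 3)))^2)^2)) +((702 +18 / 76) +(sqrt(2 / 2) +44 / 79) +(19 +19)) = 7558150030516 / 19700625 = 383650.27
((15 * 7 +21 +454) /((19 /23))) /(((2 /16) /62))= 6616640 /19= 348244.21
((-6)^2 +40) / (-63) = -76 / 63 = -1.21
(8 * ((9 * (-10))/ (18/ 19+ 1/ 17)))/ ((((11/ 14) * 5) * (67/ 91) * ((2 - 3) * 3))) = 1519392/ 18425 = 82.46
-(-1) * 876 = 876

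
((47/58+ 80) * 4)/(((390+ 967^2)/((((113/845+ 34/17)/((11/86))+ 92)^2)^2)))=48208.25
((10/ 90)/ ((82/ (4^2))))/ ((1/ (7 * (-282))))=-5264/ 123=-42.80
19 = 19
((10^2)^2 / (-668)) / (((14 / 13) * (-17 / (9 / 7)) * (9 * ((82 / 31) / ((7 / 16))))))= 251875 / 13036688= 0.02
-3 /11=-0.27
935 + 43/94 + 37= 91411/94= 972.46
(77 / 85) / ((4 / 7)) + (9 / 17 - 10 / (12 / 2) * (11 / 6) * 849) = -2643893 / 1020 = -2592.05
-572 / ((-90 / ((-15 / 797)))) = -286 / 2391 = -0.12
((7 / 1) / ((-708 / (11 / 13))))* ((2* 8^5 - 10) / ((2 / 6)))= -2522751 / 1534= -1644.56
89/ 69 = 1.29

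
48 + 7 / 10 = 487 / 10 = 48.70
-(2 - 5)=3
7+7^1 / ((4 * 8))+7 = 14.22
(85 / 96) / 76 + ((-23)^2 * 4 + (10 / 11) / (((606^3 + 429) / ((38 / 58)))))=73066955774892953 / 34530507318912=2116.01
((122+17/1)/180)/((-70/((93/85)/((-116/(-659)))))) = -2839631/41412000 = -0.07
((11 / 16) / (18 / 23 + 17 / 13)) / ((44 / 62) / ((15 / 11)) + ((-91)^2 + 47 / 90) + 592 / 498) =0.00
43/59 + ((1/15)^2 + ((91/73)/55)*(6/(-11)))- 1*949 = -111193382383/117258075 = -948.28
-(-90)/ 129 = 0.70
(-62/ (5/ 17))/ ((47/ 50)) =-10540/ 47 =-224.26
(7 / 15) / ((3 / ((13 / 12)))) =91 / 540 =0.17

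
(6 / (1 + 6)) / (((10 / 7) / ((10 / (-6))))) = -1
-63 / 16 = -3.94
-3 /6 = -1 /2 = -0.50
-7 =-7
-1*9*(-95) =855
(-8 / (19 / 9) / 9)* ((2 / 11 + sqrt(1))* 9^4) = -682344 / 209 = -3264.80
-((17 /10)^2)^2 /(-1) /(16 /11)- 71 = -10441269 /160000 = -65.26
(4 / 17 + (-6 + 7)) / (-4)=-21 / 68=-0.31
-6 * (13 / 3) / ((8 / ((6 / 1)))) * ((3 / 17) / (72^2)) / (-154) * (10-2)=13 / 376992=0.00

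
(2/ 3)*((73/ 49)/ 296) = 73/ 21756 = 0.00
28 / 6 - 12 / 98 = 668 / 147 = 4.54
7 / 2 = 3.50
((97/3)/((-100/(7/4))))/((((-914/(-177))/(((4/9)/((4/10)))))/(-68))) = 681037/82260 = 8.28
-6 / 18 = -0.33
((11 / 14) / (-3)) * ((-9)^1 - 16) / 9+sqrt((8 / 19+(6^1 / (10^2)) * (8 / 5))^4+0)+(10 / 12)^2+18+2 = 21.69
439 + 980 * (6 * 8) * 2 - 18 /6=94516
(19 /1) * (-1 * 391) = -7429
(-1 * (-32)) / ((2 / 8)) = 128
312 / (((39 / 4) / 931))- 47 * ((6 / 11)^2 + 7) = 3563331 / 121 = 29449.02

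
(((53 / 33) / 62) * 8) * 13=2756 / 1023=2.69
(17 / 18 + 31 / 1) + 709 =13337 / 18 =740.94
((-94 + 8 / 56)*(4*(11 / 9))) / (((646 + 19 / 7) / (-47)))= 150964 / 4541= 33.24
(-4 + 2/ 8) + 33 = 117/ 4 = 29.25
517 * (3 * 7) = 10857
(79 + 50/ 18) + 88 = 1528/ 9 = 169.78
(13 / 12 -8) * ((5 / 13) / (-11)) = 415 / 1716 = 0.24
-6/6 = -1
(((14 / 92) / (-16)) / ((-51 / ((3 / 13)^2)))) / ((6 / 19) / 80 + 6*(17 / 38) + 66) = 665 / 4599362716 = 0.00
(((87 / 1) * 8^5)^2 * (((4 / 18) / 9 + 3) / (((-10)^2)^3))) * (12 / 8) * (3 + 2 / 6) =691372294144 / 5625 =122910630.07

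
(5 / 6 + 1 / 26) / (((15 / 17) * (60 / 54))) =289 / 325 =0.89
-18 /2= -9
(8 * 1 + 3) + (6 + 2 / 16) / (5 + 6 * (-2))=81 / 8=10.12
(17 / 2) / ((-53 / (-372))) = 3162 / 53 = 59.66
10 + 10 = 20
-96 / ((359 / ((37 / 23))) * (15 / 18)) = -21312 / 41285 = -0.52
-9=-9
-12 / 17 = -0.71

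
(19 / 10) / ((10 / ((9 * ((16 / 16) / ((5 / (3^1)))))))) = 513 / 500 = 1.03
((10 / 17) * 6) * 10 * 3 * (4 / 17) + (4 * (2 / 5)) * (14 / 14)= 38312 / 1445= 26.51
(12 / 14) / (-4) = -0.21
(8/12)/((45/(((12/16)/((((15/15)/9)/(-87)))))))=-87/10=-8.70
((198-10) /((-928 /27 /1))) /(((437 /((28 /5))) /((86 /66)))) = -127323 /1394030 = -0.09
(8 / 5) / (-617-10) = -8 / 3135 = -0.00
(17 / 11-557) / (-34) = 16.34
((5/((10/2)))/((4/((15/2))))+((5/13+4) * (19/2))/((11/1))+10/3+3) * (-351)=-370503/88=-4210.26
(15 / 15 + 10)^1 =11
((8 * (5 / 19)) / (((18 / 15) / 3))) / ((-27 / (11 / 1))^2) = 0.87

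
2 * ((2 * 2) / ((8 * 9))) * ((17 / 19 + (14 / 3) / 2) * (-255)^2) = 1329400 / 57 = 23322.81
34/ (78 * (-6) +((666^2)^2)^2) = 17/ 19353692553109714309014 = 0.00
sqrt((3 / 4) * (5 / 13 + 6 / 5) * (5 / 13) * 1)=sqrt(309) / 26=0.68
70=70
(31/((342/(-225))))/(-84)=775/3192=0.24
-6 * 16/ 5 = -96/ 5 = -19.20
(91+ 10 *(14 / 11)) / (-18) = -1141 / 198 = -5.76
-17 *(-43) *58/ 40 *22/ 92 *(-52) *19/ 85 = -3388099/ 1150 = -2946.17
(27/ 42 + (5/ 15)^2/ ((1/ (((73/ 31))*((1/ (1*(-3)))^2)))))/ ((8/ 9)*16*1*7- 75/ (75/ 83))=23621/ 581994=0.04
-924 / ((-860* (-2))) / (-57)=77 / 8170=0.01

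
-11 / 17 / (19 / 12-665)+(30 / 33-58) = -84990184 / 1488707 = -57.09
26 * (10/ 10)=26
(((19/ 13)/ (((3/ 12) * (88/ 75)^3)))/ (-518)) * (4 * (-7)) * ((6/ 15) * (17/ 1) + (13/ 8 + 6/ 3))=668503125/ 327788032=2.04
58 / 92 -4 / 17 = 309 / 782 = 0.40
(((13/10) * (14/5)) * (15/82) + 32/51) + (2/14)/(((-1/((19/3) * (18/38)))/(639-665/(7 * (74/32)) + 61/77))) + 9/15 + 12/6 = -105376777753/417008130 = -252.70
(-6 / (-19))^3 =216 / 6859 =0.03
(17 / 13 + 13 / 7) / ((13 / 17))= 4896 / 1183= 4.14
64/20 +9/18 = 37/10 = 3.70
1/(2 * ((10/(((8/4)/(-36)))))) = -1/360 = -0.00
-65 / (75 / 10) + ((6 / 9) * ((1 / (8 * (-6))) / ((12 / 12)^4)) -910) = -66145 / 72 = -918.68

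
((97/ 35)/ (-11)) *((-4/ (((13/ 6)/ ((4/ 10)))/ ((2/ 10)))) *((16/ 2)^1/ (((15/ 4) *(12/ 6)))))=24832/ 625625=0.04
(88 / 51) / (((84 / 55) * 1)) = 1210 / 1071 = 1.13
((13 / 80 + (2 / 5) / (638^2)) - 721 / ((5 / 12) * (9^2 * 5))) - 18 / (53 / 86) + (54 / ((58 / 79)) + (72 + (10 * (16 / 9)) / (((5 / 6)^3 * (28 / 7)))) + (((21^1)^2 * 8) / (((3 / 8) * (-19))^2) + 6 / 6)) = 800769978401531 / 4205505340080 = 190.41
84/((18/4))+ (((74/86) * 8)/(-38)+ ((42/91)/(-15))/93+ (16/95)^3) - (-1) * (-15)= 155555850527/44572354125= 3.49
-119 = -119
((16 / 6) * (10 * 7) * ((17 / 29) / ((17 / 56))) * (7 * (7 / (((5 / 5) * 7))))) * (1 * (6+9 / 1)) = 1097600 / 29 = 37848.28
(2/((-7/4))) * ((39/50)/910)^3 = -27/37515625000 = -0.00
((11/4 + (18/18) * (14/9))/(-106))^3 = -3723875/55568042496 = -0.00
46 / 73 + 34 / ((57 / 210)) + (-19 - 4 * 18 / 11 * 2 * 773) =-152758873 / 15257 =-10012.38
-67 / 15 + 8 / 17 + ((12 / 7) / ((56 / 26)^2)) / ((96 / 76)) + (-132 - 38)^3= -13750907805739 / 2798880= -4913003.70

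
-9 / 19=-0.47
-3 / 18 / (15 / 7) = -0.08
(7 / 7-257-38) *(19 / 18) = -931 / 3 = -310.33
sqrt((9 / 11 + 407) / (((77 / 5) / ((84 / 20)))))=sqrt(13458) / 11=10.55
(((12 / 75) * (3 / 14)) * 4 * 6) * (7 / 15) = 48 / 125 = 0.38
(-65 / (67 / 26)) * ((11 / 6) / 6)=-9295 / 1206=-7.71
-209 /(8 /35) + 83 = -6651 /8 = -831.38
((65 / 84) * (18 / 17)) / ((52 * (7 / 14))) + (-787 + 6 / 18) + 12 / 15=-5610863 / 7140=-785.84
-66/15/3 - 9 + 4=-97/15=-6.47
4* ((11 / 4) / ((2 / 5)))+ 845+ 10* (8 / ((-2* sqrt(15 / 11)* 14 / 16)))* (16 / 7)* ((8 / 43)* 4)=1745 / 2-32768* sqrt(165) / 6321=805.91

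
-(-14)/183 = 14/183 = 0.08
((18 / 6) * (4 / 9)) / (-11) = -4 / 33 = -0.12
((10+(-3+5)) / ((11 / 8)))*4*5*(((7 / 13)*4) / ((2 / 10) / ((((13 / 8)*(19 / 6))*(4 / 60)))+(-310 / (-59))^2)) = 888908160 / 66654401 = 13.34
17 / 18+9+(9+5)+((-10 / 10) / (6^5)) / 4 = 744767 / 31104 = 23.94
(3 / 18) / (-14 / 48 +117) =4 / 2801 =0.00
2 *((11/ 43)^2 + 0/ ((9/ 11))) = 242/ 1849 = 0.13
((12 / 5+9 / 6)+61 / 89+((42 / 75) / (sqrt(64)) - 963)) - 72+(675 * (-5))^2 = 101367392433 / 8900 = 11389594.66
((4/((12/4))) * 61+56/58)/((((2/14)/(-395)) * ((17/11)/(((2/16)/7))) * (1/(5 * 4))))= -77775500/1479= -52586.54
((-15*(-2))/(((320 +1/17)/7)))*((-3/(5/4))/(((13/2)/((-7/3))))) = 39984/70733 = 0.57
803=803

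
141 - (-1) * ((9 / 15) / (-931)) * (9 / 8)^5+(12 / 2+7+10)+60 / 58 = 730027564177 / 4423516160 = 165.03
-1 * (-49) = 49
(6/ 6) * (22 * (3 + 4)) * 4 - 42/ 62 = 19075/ 31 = 615.32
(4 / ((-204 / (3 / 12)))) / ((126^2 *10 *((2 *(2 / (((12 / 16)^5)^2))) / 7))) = -243 / 79859548160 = -0.00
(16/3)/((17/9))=48/17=2.82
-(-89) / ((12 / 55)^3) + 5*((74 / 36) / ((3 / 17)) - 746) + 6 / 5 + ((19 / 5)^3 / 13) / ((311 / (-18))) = 4277608443889 / 873288000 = 4898.28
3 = 3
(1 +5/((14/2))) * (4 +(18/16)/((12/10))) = 237/28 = 8.46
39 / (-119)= -39 / 119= -0.33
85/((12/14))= 595/6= 99.17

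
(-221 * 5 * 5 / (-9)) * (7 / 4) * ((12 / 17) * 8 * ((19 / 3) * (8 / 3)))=2766400 / 27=102459.26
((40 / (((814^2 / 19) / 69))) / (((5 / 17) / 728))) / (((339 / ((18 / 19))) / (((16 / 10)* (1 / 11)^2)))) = 81978624 / 11324593885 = 0.01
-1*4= -4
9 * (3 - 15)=-108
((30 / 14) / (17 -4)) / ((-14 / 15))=-225 / 1274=-0.18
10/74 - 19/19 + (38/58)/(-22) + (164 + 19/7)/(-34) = -8143631/1404557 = -5.80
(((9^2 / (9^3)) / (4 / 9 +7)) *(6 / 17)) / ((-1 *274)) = -3 / 156043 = -0.00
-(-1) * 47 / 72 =47 / 72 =0.65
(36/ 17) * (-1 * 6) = -216/ 17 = -12.71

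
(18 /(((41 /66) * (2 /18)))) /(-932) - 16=-155521 /9553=-16.28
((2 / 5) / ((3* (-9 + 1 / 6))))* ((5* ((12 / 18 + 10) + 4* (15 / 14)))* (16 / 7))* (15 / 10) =-10048 / 2597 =-3.87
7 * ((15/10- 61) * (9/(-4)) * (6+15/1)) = 157437/8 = 19679.62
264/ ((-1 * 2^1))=-132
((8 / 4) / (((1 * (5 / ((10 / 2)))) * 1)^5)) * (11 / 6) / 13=11 / 39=0.28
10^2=100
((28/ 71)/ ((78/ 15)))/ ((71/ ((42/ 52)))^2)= 15435/ 1572660934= 0.00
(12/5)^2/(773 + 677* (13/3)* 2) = 432/498025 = 0.00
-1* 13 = -13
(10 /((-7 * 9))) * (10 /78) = -50 /2457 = -0.02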